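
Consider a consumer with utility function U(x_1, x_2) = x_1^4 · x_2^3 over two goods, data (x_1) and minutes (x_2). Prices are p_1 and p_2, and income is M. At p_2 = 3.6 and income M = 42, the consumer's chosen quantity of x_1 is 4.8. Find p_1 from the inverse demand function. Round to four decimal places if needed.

Tangency: MRS = (4/3)·x_2/x_1 = p_1/p_2.
Rearranging, p_2·x_2 = (3/4)·p_1·x_1. Substituting into the budget gives p_1·x_1·(1 + (3/4)) = M.
Demand: x_1*(p_1,p_2,M) = 4/7·M/p_1 and x_2* = 3/7·M/p_2.
Set x_1* = 4.8 in the demand function and solve for p_1: p_1 = 5.

p_1 = 5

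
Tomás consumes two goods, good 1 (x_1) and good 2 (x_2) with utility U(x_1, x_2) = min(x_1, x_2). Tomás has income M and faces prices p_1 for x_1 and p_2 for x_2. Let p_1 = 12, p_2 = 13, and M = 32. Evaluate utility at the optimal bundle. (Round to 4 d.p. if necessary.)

V = 1.28

Demand: x_1*(p_1,p_2,M) = M/(p_1 + p_2), x_2* = M/(p_1 + p_2).
Here 12 + 13 = 25, giving x_1* = 1.28 and x_2* = 1.28.
Utility at the optimum: U(1.28, 1.28) = 1.28.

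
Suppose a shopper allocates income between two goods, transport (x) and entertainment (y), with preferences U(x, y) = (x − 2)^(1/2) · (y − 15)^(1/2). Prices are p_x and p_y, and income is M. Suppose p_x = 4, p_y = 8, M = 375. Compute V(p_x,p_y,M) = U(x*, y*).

V = 21.8319

Discretionary income = 375 − 2·4 − 15·8 = 247; x* = 2 + 0.5·247/4 = 32.875; y* = 15 + 0.5·247/8 = 30.4375.
Utility at the optimum: U(32.875, 30.4375) = 21.8319.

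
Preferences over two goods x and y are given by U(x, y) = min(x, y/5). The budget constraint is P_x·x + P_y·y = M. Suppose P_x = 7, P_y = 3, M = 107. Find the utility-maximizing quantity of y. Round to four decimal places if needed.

Leontief preferences: the optimum is at the kink where x/1 = y/5, i.e. y = 5·x.
Budget: P_x·x + P_y·5·x = M, so (P_x + 5·P_y)·x = M.
Demand: x*(P_x,P_y,M) = M/(P_x + 5·P_y), y* = 5·M/(P_x + 5·P_y).
Here 7 + 5·3 = 22, giving y* = 24.3182.

y* = 24.3182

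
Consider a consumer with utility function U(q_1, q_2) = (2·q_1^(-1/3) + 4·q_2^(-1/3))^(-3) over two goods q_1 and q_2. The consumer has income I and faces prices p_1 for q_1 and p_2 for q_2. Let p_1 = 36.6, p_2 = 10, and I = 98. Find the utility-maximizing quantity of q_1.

MU_q_1 ∝ 2·q_1^(-4/3), MU_q_2 ∝ 4·q_2^(-4/3), so MRS = (1/2)·(q_2/q_1)^(4/3) = p_1/p_2.
Solve for the ratio: q_2/q_1 = [2·p_1/p_2]^(0.75).
Substitute q_2 = (q_2/q_1)·q_1 into the budget: q_1* = I/(p_1 + p_2·(q_2/q_1)).
Numerically q_2/q_1 = 4.450239, so q_1* = 98/(36.6 + 10·4.450239) = 1.2083.

q_1* = 1.2083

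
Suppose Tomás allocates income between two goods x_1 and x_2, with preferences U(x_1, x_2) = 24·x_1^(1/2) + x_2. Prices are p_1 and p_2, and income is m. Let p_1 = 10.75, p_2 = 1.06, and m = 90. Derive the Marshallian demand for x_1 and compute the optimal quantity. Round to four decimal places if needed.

x_1* = 1.4001

MU_x_1 = 12/√x_1, MU_x_2 = 1. Tangency: 12/√x_1 = p_1/p_2.
Thus x_1* = (12·p_2/p_1)² — independent of m — with the rest of income spent on x_2.
Plugging in: x_1* = (12·1.06/10.75)² = 1.4001.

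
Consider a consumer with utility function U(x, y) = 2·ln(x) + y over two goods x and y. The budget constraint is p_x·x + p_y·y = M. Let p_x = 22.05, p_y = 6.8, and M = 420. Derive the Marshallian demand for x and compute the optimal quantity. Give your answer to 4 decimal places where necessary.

MU_x = 2/x, MU_y = 1. Tangency: 2/x = p_x/p_y.
So x*(p_x,p_y) = 2·p_y/p_x, independent of income; and y* = (M − 2·p_y)/p_y.
At the given prices: x* = 2·6.8/22.05 = 0.6168.

x* = 0.6168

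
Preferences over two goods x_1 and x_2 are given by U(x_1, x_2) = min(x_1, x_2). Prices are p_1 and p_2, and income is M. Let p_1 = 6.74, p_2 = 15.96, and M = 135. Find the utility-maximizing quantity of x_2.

x_2* = 5.9471

Demand: x_1*(p_1,p_2,M) = M/(p_1 + p_2), x_2* = M/(p_1 + p_2).
Here 6.74 + 15.96 = 22.7, giving x_2* = 5.9471.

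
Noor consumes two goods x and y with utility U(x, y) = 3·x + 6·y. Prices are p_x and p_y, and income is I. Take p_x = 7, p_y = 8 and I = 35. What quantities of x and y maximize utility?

x* = 0, y* = 4.375

Linear utility — the consumer picks whichever good has higher MU/price: 3/7 = 0.4286 vs 6/8 = 0.75.
y gives more utility per dollar, so spend all income on y: y* = I/p_y, x* = 0.
Numerically: x* = 0, y* = 4.375.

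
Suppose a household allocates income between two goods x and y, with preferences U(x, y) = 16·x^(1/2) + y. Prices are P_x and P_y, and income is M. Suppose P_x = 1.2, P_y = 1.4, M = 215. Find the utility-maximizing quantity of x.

x* = 87.1111

Set MRS = P_x/P_y: 8·x^(−1/2) = P_x/P_y.
Solve: √x = 8·P_y/P_x, so x*(P_x,P_y) = (8·P_y/P_x)², and y* = (M − P_x·x*)/P_y.
Plugging in: x* = (8·1.4/1.2)² = 87.1111.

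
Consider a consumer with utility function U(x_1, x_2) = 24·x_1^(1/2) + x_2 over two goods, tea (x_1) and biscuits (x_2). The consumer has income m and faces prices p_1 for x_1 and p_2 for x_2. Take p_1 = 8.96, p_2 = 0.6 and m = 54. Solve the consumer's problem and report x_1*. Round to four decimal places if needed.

Set MRS = p_1/p_2: 12·x_1^(−1/2) = p_1/p_2.
Solve: √x_1 = 12·p_2/p_1, so x_1*(p_1,p_2) = (12·p_2/p_1)², and x_2* = (m − p_1·x_1*)/p_2.
Plugging in: x_1* = (12·0.6/8.96)² = 0.6457.

x_1* = 0.6457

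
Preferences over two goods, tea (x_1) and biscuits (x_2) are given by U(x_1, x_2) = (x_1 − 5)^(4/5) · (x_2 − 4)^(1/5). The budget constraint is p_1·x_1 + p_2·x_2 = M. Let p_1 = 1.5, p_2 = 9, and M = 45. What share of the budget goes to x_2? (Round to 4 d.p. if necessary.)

This is Cobb-Douglas in (x_1−5, x_2−4): tangency gives 0.8·p_2·(x_2−4) = 0.2·p_1·(x_1−5).
After buying the subsistence bundle (5, 4), a share 0.8 of the remaining income goes to x_1: x_1* = 5 + 0.8·(M − 5p_1 − 4p_2)/p_1.
Discretionary income = 45 − 5·1.5 − 4·9 = 1.5; x_1* = 5 + 0.8·1.5/1.5 = 5.8; x_2* = 4 + 0.2·1.5/9 = 4.0333.
Expenditure on x_2: 9·4.0333 = 36.3; share = 0.8067.

share on x_2 = 0.8067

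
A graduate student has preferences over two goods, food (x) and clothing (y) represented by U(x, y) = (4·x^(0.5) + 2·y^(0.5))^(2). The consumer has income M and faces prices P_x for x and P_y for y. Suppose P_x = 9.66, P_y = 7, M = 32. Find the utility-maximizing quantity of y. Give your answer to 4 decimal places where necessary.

MRS = MU_x/MU_y = 2·(y/x)^(0.5). Set equal to P_x/P_y.
Hence y/x = ((1/2)·P_x/P_y)^(1/(0.5)), i.e. raised to the 2 power.
Substitute y = (y/x)·x into the budget: x* = M/(P_x + P_y·(y/x)).
Numerically y/x = 0.4761, so x* = 32/(9.66 + 7·0.4761) = 2.4629 and y* = 0.4761·2.4629 = 1.1726.

y* = 1.1726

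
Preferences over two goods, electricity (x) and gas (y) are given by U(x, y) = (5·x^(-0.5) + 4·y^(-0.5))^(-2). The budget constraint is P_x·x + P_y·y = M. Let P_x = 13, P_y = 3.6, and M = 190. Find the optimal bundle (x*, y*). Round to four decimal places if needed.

x* = 9.3586, y* = 18.9829

MRS = MU_x/MU_y = (5/4)·(y/x)^(1.5). Set equal to P_x/P_y.
Hence y/x = ((4/5)·P_x/P_y)^(1/(1.5)), i.e. raised to the 2/3 power.
With the ratio pinned down, the budget gives x* = M/(P_x + P_y·(y/x)) and y* = (y/x)·x*.
Numerically y/x = 2.028401, so x* = 190/(13 + 3.6·2.028401) = 9.3586 and y* = 2.028401·9.3586 = 18.9829.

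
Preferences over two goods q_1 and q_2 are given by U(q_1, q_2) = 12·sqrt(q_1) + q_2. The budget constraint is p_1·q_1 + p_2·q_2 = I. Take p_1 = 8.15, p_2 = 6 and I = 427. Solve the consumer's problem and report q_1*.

Utility is quasi-linear in q_2; the FOC for q_1 is 6/√q_1 = p_1/p_2.
Thus q_1* = (6·p_2/p_1)² — independent of I — with the rest of income spent on q_2.
Plugging in: q_1* = (6·6/8.15)² = 19.5115.

q_1* = 19.5115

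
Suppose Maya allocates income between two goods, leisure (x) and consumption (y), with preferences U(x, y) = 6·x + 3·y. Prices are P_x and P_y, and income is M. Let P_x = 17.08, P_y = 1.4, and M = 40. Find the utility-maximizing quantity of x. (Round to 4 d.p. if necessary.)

Perfect substitutes: compare marginal utility per dollar. 6/P_x vs 3/P_y → 0.3513 vs 2.1429.
y gives more utility per dollar, so spend all income on y: y* = M/P_y, x* = 0.
Numerically: x* = 0, y* = 28.5714.

x* = 0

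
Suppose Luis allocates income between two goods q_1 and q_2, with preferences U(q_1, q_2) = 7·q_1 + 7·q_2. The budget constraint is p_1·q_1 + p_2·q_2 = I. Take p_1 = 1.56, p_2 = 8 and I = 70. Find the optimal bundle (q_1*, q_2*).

Numerically: q_1* = 44.8718, q_2* = 0.

q_1* = 44.8718, q_2* = 0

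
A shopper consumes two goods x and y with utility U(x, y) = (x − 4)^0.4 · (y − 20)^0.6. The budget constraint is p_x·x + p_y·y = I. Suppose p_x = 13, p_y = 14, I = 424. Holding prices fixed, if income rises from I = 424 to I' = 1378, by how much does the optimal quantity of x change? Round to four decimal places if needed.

Δx* = 29.3538

MRS = (2/3)·(y−20)/(x−4). Tangency with p_x/p_y gives y−20 = (3/2)·(p_x/p_y)·(x−4).
After buying the subsistence bundle (4, 20), a share 0.4 of the remaining income goes to x: x* = 4 + 0.4·(I − 4p_x − 20p_y)/p_x.
Discretionary income = 424 − 4·13 − 20·14 = 92; x* = 4 + 0.4·92/13 = 6.8308.
At I' = 1378: x* = 36.1846. Change: 36.1846 − 6.8308 = 29.3538.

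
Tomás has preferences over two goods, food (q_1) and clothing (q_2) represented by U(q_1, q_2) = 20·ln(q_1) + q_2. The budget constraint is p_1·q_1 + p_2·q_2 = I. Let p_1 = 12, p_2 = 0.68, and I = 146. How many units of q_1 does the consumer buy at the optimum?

q_1* = 1.1333

At the given prices: q_1* = 20·0.68/12 = 1.1333.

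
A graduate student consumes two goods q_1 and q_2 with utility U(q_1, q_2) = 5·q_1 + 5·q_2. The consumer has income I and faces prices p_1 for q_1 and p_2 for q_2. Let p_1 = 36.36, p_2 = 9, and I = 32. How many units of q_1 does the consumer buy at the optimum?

Linear utility — the consumer picks whichever good has higher MU/price: 5/36.36 = 0.1375 vs 5/9 = 0.5556.
q_2 gives more utility per dollar, so spend all income on q_2: q_2* = I/p_2, q_1* = 0.
Numerically: q_1* = 0, q_2* = 3.5556.

q_1* = 0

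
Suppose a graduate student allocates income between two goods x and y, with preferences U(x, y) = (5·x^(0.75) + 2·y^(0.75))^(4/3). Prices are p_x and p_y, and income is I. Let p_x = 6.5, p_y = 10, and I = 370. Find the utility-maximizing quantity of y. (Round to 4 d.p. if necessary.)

y* = 0.2583

From the CES first-order condition, (5/2)·(y/x)^(0.25) = p_x/p_y.
Solve for the ratio: y/x = [(2/5)·p_x/p_y]^(4).
Substitute y = (y/x)·x into the budget: x* = I/(p_x + p_y·(y/x)).
Numerically y/x = 0.00457, so x* = 370/(6.5 + 10·0.00457) = 56.5257 and y* = 0.00457·56.5257 = 0.2583.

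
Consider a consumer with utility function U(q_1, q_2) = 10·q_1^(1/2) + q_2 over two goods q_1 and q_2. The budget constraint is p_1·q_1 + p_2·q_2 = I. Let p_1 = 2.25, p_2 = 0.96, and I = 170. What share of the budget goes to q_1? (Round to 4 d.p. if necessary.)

share on q_1 = 0.0602

Plugging in: q_1* = (5·0.96/2.25)² = 4.5511, q_2* = 166.4167.
Expenditure on q_1: 2.25·4.5511 = 10.24; share = 0.0602.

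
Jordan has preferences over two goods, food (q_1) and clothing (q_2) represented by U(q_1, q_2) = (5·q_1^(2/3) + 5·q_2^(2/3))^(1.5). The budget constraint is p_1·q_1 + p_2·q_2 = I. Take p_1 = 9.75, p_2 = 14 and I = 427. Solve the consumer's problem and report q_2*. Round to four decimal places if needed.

q_2* = 9.9615

MRS = MU_q_1/MU_q_2 = (q_2/q_1)^(1/3). Set equal to p_1/p_2.
Hence q_2/q_1 = (p_1/p_2)^(1/(1/3)), i.e. raised to the 3 power.
With the ratio pinned down, the budget gives q_1* = I/(p_1 + p_2·(q_2/q_1)) and q_2* = (q_2/q_1)·q_1*.
Numerically q_2/q_1 = 0.337777, so q_1* = 427/(9.75 + 14·0.337777) = 29.4912 and q_2* = 0.337777·29.4912 = 9.9615.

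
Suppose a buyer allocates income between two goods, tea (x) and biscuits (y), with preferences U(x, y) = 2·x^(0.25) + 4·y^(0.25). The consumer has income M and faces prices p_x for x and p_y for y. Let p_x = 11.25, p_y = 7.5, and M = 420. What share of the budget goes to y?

From the CES first-order condition, (1/2)·(y/x)^(0.75) = p_x/p_y.
Solve for the ratio: y/x = [2·p_x/p_y]^(4/3).
Substitute y = (y/x)·x into the budget: x* = M/(p_x + p_y·(y/x)).
Numerically y/x = 4.326749, so x* = 420/(11.25 + 7.5·4.326749) = 9.6108 and y* = 4.326749·9.6108 = 41.5837.
Expenditure on y: 7.5·41.5837 = 311.878; share = 0.7426.

share on y = 0.7426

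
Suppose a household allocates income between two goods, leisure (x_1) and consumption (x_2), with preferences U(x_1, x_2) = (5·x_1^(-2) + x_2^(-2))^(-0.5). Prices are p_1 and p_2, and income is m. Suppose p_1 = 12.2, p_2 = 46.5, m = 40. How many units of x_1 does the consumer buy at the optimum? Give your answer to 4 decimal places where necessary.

From the CES first-order condition, 5·(x_2/x_1)^(3) = p_1/p_2.
Solve for the ratio: x_2/x_1 = [(1/5)·p_1/p_2]^(1/3).
Substitute x_2 = (x_2/x_1)·x_1 into the budget: x_1* = m/(p_1 + p_2·(x_2/x_1)).
Numerically x_2/x_1 = 0.37438, so x_1* = 40/(12.2 + 46.5·0.37438) = 1.351.

x_1* = 1.351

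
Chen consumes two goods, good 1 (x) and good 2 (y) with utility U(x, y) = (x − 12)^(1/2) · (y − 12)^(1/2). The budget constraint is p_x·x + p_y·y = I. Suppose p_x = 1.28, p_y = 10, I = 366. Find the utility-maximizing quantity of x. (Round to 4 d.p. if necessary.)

This is Cobb-Douglas in (x−12, y−12): tangency gives 0.5·p_y·(y−12) = 0.5·p_x·(x−12).
After buying the subsistence bundle (12, 12), a share 0.5 of the remaining income goes to x: x* = 12 + 0.5·(I − 12p_x − 12p_y)/p_x.
Discretionary income = 366 − 12·1.28 − 12·10 = 230.64; x* = 12 + 0.5·230.64/1.28 = 102.0938.

x* = 102.0938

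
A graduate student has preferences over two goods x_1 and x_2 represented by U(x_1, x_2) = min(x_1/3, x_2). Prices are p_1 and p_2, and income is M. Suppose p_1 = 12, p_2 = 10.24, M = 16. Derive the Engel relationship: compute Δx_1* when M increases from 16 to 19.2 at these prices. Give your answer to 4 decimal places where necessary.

Δx_1* = 0.2076

Leontief preferences: the optimum is at the kink where x_1/3 = x_2/1, i.e. x_2 = (1/3)·x_1.
Budget: p_1·x_1 + p_2·(1/3)·x_1 = M, so (3·p_1 + p_2)·x_1 = 3·M.
Demand: x_1*(p_1,p_2,M) = 3·M/(3·p_1 + p_2), x_2* = M/(3·p_1 + p_2).
Here 3·12 + 10.24 = 46.24, giving x_1* = 1.0381.
At M' = 19.2: x_1* = 1.2457. Change: 1.2457 − 1.0381 = 0.2076.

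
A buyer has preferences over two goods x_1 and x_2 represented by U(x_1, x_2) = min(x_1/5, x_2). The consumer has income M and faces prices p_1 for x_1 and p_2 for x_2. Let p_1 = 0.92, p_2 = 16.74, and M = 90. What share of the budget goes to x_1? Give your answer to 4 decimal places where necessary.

share on x_1 = 0.2156

With perfect complements, no substitution: consume in ratio x_1:x_2 = 5:1.
Budget: p_1·x_1 + p_2·(1/5)·x_1 = M, so (5·p_1 + p_2)·x_1 = 5·M.
Demand: x_1*(p_1,p_2,M) = 5·M/(5·p_1 + p_2), x_2* = M/(5·p_1 + p_2).
Here 5·0.92 + 16.74 = 21.34, giving x_1* = 21.0872 and x_2* = 4.2174.
Expenditure on x_1: 0.92·21.0872 = 19.4002; share = 0.2156.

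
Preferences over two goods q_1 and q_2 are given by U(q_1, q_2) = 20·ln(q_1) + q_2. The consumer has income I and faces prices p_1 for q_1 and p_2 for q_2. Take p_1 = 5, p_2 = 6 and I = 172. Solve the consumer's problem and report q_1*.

q_1* = 24

Set MRS = p_1/p_2: (20/q_1)/1 = p_1/p_2.
So q_1*(p_1,p_2) = 20·p_2/p_1, independent of income; and q_2* = (I − 20·p_2)/p_2.
At the given prices: q_1* = 20·6/5 = 24.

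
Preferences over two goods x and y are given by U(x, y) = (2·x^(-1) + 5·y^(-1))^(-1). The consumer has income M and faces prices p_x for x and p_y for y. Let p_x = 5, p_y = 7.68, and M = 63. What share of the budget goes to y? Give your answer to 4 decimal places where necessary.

From the CES first-order condition, (2/5)·(y/x)^(2) = p_x/p_y.
Solve for the ratio: y/x = [(5/2)·p_x/p_y]^(0.5).
With the ratio pinned down, the budget gives x* = M/(p_x + p_y·(y/x)) and y* = (y/x)·x*.
Numerically y/x = 1.275776, so x* = 63/(5 + 7.68·1.275776) = 4.2573 and y* = 1.275776·4.2573 = 5.4314.
Expenditure on y: 7.68·5.4314 = 41.7133; share = 0.6621.

share on y = 0.6621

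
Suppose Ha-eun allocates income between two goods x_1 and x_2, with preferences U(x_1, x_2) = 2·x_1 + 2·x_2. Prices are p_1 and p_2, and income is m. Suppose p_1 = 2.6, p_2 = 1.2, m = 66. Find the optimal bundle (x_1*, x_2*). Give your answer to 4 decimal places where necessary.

Linear utility — the consumer picks whichever good has higher MU/price: 2/2.6 = 0.7692 vs 2/1.2 = 1.6667.
x_2 gives more utility per dollar, so spend all income on x_2: x_2* = m/p_2, x_1* = 0.
Numerically: x_1* = 0, x_2* = 55.

x_1* = 0, x_2* = 55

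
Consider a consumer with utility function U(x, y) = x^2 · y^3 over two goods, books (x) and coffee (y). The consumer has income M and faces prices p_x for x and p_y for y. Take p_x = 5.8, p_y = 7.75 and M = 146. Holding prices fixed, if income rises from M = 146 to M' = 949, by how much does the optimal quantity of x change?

The MRS is (2/3)·y/x. Set MRS = p_x/p_y.
So 2·p_y·y = 3·p_x·x; combined with the budget, a share 0.4 of income goes to x.
Demand: x*(p_x,p_y,M) = 0.4·M/p_x and y* = 0.6·M/p_y.
At p_x=5.8, p_y=7.75, M=146: x* = 0.4·146/5.8 = 10.069.
At M' = 949: x* = 65.4483. Change: 65.4483 − 10.069 = 55.3793.

Δx* = 55.3793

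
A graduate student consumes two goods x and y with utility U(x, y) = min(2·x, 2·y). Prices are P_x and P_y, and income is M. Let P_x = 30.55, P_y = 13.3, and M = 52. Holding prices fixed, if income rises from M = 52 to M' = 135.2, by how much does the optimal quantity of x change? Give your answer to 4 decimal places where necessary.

Δx* = 1.8974

Leontief preferences: the optimum is at the kink where x/2 = y/2, i.e. y = x.
Budget: P_x·x + P_y·x = M, so (2·P_x + 2·P_y)·x = 2·M.
Demand: x*(P_x,P_y,M) = 2·M/(2·P_x + 2·P_y), y* = 2·M/(2·P_x + 2·P_y).
Here 2·30.55 + 2·13.3 = 87.7, giving x* = 1.1859.
At M' = 135.2: x* = 3.0832. Change: 3.0832 − 1.1859 = 1.8974.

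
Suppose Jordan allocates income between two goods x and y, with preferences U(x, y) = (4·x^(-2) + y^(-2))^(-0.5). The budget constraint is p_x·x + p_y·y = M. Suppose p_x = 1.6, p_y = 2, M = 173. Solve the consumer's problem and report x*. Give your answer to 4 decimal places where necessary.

With the ratio pinned down, the budget gives x* = M/(p_x + p_y·(y/x)) and y* = (y/x)·x*.
Numerically y/x = 0.584804, so x* = 173/(1.6 + 2·0.584804) = 62.4637.

x* = 62.4637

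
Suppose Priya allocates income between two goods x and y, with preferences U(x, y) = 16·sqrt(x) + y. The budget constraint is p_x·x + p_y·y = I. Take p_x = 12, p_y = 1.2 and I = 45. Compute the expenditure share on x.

Solve: √x = 8·p_y/p_x, so x*(p_x,p_y) = (8·p_y/p_x)², and y* = (I − p_x·x*)/p_y.
Plugging in: x* = (8·1.2/12)² = 0.64, y* = 31.1.
Expenditure on x: 12·0.64 = 7.68; share = 0.1707.

share on x = 0.1707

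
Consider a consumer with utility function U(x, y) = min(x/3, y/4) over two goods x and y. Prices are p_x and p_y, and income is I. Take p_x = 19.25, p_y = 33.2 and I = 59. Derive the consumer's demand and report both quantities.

x* = 0.9289, y* = 1.2385

Demand: x*(p_x,p_y,I) = 3·I/(3·p_x + 4·p_y), y* = 4·I/(3·p_x + 4·p_y).
Here 3·19.25 + 4·33.2 = 190.55, giving x* = 0.9289 and y* = 1.2385.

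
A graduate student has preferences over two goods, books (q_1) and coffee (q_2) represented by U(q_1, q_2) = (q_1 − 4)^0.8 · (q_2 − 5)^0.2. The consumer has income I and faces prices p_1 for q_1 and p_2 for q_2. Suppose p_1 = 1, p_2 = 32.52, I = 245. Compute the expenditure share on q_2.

share on q_2 = 0.7277

This is Cobb-Douglas in (q_1−4, q_2−5): tangency gives 0.8·p_2·(q_2−5) = 0.2·p_1·(q_1−4).
After buying the subsistence bundle (4, 5), a share 0.8 of the remaining income goes to q_1: q_1* = 4 + 0.8·(I − 4p_1 − 5p_2)/p_1.
Discretionary income = 245 − 4·1 − 5·32.52 = 78.4; q_1* = 4 + 0.8·78.4/1 = 66.72; q_2* = 5 + 0.2·78.4/32.52 = 5.4822.
Expenditure on q_2: 32.52·5.4822 = 178.28; share = 0.7277.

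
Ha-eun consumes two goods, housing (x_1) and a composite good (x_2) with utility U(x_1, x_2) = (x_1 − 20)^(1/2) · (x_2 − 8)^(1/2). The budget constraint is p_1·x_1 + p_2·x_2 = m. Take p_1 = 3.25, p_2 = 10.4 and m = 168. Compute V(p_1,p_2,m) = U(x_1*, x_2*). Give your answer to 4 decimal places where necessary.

MRS = (x_2−8)/(x_1−20). Tangency with p_1/p_2 gives x_2−8 = (p_1/p_2)·(x_1−20).
Substituting into the budget: x_1* = 20 + 0.5·(m − 20·p_1 − 8·p_2)/p_1, and x_2* = 8 + 0.5·(…)/p_2.
Discretionary income = 168 − 20·3.25 − 8·10.4 = 19.8; x_1* = 20 + 0.5·19.8/3.25 = 23.0462; x_2* = 8 + 0.5·19.8/10.4 = 8.9519.
Utility at the optimum: U(23.0462, 8.9519) = 1.7029.

V = 1.7029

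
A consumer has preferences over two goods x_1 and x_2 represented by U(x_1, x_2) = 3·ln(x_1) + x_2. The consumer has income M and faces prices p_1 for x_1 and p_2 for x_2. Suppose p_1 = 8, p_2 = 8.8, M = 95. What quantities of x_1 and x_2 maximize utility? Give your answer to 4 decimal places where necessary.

x_1* = 3.3, x_2* = 7.7955

Set MRS = p_1/p_2: (3/x_1)/1 = p_1/p_2.
So x_1*(p_1,p_2) = 3·p_2/p_1, independent of income; and x_2* = (M − 3·p_2)/p_2.
At the given prices: x_1* = 3·8.8/8 = 3.3, and x_2* = 7.7955.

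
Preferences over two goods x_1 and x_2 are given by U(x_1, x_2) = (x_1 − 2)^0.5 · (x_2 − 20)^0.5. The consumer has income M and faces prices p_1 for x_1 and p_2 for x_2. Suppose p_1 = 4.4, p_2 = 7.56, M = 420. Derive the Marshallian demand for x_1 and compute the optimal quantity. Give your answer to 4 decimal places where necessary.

x_1* = 31.5455

Discretionary income = 420 − 2·4.4 − 20·7.56 = 260; x_1* = 2 + 0.5·260/4.4 = 31.5455.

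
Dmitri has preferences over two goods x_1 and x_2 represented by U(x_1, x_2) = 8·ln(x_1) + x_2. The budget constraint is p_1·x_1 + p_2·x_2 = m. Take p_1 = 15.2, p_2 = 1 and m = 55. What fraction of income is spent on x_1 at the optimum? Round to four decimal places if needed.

MU_x_1 = 8/x_1, MU_x_2 = 1. Tangency: 8/x_1 = p_1/p_2.
So x_1*(p_1,p_2) = 8·p_2/p_1, independent of income; and x_2* = (m − 8·p_2)/p_2.
At the given prices: x_1* = 8·1/15.2 = 0.5263, and x_2* = 47.
Expenditure on x_1: 15.2·0.5263 = 8; share = 0.1455.

share on x_1 = 0.1455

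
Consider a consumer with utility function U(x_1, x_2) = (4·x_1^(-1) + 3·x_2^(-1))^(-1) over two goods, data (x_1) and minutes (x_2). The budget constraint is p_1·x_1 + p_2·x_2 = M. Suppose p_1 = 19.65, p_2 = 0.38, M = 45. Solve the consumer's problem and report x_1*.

MU_x_1 ∝ 4·x_1^(-2), MU_x_2 ∝ 3·x_2^(-2), so MRS = (4/3)·(x_2/x_1)^(2) = p_1/p_2.
Hence x_2/x_1 = ((3/4)·p_1/p_2)^(1/(2)), i.e. raised to the 0.5 power.
Substitute x_2 = (x_2/x_1)·x_1 into the budget: x_1* = M/(p_1 + p_2·(x_2/x_1)).
Numerically x_2/x_1 = 6.227591, so x_1* = 45/(19.65 + 0.38·6.227591) = 2.0439.

x_1* = 2.0439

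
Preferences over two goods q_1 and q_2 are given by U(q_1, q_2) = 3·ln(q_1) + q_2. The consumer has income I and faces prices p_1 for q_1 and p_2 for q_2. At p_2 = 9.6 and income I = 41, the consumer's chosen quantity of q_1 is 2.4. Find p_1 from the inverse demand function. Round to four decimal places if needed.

MU_q_1 = 3/q_1, MU_q_2 = 1. Tangency: 3/q_1 = p_1/p_2.
So q_1*(p_1,p_2) = 3·p_2/p_1, independent of income; and q_2* = (I − 3·p_2)/p_2.
Set q_1* = 2.4 in the demand function and solve for p_1: p_1 = 12.

p_1 = 12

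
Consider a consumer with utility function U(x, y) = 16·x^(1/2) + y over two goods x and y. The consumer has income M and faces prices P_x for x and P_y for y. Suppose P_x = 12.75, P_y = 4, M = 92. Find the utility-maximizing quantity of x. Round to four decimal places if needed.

Set MRS = P_x/P_y: 8·x^(−1/2) = P_x/P_y.
Solve: √x = 8·P_y/P_x, so x*(P_x,P_y) = (8·P_y/P_x)², and y* = (M − P_x·x*)/P_y.
Plugging in: x* = (8·4/12.75)² = 6.2991.

x* = 6.2991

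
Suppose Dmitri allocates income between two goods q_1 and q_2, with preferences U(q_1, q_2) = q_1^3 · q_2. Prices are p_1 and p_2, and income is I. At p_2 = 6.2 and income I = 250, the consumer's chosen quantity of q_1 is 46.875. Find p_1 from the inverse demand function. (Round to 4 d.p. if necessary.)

Tangency: MRS = 3·q_2/q_1 = p_1/p_2.
So 3·p_2·q_2 = p_1·q_1; combined with the budget, a share 0.75 of income goes to q_1.
Demand: q_1*(p_1,p_2,I) = 0.75·I/p_1 and q_2* = 0.25·I/p_2.
Set q_1* = 46.875 in the demand function and solve for p_1: p_1 = 4.

p_1 = 4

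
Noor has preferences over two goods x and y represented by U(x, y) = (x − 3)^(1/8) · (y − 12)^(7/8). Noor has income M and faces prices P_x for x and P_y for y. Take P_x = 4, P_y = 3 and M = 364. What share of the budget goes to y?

share on y = 0.8585

MRS = (1/7)·(y−12)/(x−3). Tangency with P_x/P_y gives y−12 = 7·(P_x/P_y)·(x−3).
After buying the subsistence bundle (3, 12), a share 0.125 of the remaining income goes to x: x* = 3 + 0.125·(M − 3P_x − 12P_y)/P_x.
Discretionary income = 364 − 3·4 − 12·3 = 316; x* = 3 + 0.125·316/4 = 12.875; y* = 12 + 0.875·316/3 = 104.1667.
Expenditure on y: 3·104.1667 = 312.5; share = 0.8585.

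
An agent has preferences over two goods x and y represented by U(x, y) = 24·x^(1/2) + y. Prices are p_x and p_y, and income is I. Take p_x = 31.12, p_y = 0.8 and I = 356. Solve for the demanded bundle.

Set MRS = p_x/p_y: 12·x^(−1/2) = p_x/p_y.
Solve: √x = 12·p_y/p_x, so x*(p_x,p_y) = (12·p_y/p_x)², and y* = (I − p_x·x*)/p_y.
Plugging in: x* = (12·0.8/31.12)² = 0.0952, y* = 441.2982.

x* = 0.0952, y* = 441.2982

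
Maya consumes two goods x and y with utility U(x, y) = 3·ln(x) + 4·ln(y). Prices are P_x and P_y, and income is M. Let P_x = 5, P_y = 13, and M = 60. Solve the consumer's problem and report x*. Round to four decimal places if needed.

Demand: x*(P_x,P_y,M) = 3/7·M/P_x and y* = 4/7·M/P_y.
At P_x=5, P_y=13, M=60: x* = 3/7·60/5 = 5.1429.

x* = 5.1429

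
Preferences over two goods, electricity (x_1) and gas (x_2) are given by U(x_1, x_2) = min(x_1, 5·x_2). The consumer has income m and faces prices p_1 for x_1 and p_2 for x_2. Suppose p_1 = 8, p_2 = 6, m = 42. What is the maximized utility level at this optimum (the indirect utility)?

V = 4.5652

Leontief preferences: the optimum is at the kink where x_1/5 = x_2/1, i.e. x_2 = (1/5)·x_1.
Budget: p_1·x_1 + p_2·(1/5)·x_1 = m, so (5·p_1 + p_2)·x_1 = 5·m.
Demand: x_1*(p_1,p_2,m) = 5·m/(5·p_1 + p_2), x_2* = m/(5·p_1 + p_2).
Here 5·8 + 6 = 46, giving x_1* = 4.5652 and x_2* = 0.913.
Utility at the optimum: U(4.5652, 0.913) = 4.5652.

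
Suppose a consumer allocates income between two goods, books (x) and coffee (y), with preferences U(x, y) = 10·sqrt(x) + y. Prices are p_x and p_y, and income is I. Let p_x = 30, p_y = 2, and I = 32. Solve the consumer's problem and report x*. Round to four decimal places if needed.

Utility is quasi-linear in y; the FOC for x is 5/√x = p_x/p_y.
Thus x* = (5·p_y/p_x)² — independent of I — with the rest of income spent on y.
Plugging in: x* = (5·2/30)² = 0.1111.

x* = 0.1111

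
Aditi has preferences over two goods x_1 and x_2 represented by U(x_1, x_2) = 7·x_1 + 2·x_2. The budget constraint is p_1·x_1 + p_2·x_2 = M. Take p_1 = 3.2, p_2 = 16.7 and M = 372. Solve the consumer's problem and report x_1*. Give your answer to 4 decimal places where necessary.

Linear utility — the consumer picks whichever good has higher MU/price: 7/3.2 = 2.1875 vs 2/16.7 = 0.1198.
x_1 gives more utility per dollar, so spend all income on x_1: x_1* = M/p_1, x_2* = 0.
Numerically: x_1* = 116.25, x_2* = 0.

x_1* = 116.25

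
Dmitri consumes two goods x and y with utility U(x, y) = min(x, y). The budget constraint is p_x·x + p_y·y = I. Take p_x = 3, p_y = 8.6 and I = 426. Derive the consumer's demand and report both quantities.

x* = 36.7241, y* = 36.7241

Leontief preferences: the optimum is at the kink where x/1 = y/1, i.e. y = x.
Budget: p_x·x + p_y·x = I, so (p_x + p_y)·x = I.
Demand: x*(p_x,p_y,I) = I/(p_x + p_y), y* = I/(p_x + p_y).
Here 3 + 8.6 = 11.6, giving x* = 36.7241 and y* = 36.7241.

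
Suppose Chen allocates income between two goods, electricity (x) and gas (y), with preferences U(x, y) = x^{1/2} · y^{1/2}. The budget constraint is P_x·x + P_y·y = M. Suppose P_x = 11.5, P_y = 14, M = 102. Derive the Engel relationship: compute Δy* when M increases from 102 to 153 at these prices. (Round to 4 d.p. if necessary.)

Δy* = 1.8214

Demand: x*(P_x,P_y,M) = 0.5·M/P_x and y* = 0.5·M/P_y.
At P_x=11.5, P_y=14, M=102: y* = 0.5·102/14 = 3.6429.
At M' = 153: y* = 5.4643. Change: 5.4643 − 3.6429 = 1.8214.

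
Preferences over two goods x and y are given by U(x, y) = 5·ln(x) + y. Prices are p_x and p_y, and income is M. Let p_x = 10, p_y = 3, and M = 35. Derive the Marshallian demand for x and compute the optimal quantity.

x* = 1.5

Set MRS = p_x/p_y: (5/x)/1 = p_x/p_y.
So x*(p_x,p_y) = 5·p_y/p_x, independent of income; and y* = (M − 5·p_y)/p_y.
At the given prices: x* = 5·3/10 = 1.5.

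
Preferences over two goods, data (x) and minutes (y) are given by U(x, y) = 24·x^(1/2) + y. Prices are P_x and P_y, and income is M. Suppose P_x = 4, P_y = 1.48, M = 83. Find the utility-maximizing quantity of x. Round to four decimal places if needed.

Utility is quasi-linear in y; the FOC for x is 12/√x = P_x/P_y.
Thus x* = (12·P_y/P_x)² — independent of M — with the rest of income spent on y.
Plugging in: x* = (12·1.48/4)² = 19.7136.

x* = 19.7136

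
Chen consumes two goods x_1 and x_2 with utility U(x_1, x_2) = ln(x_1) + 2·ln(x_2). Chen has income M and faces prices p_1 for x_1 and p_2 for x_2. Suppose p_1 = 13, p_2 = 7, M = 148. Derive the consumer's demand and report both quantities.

Demand: x_1*(p_1,p_2,M) = 1/3·M/p_1 and x_2* = 2/3·M/p_2.
At p_1=13, p_2=7, M=148: x_1* = 1/3·148/13 = 3.7949, x_2* = 14.0952.

x_1* = 3.7949, x_2* = 14.0952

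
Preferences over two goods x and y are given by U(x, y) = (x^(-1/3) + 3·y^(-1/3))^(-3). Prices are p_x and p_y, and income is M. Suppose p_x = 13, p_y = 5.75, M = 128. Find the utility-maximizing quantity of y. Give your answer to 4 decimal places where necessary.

y* = 14.4745

MRS = MU_x/MU_y = (1/3)·(y/x)^(4/3). Set equal to p_x/p_y.
Solve for the ratio: y/x = [3·p_x/p_y]^(0.75).
With the ratio pinned down, the budget gives x* = M/(p_x + p_y·(y/x)) and y* = (y/x)·x*.
Numerically y/x = 4.202886, so x* = 128/(13 + 5.75·4.202886) = 3.444 and y* = 4.202886·3.444 = 14.4745.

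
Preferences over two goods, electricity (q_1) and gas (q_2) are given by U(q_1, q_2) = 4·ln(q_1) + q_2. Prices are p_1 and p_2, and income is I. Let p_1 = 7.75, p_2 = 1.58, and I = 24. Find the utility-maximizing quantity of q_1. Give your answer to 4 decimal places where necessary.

q_1* = 0.8155

MU_q_1 = 4/q_1, MU_q_2 = 1. Tangency: 4/q_1 = p_1/p_2.
So q_1*(p_1,p_2) = 4·p_2/p_1, independent of income; and q_2* = (I − 4·p_2)/p_2.
At the given prices: q_1* = 4·1.58/7.75 = 0.8155.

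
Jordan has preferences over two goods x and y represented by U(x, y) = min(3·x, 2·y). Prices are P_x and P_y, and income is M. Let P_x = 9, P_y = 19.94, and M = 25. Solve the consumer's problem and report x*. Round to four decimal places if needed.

Leontief preferences: the optimum is at the kink where x/2 = y/3, i.e. y = (3/2)·x.
Budget: P_x·x + P_y·(3/2)·x = M, so (2·P_x + 3·P_y)·x = 2·M.
Demand: x*(P_x,P_y,M) = 2·M/(2·P_x + 3·P_y), y* = 3·M/(2·P_x + 3·P_y).
Here 2·9 + 3·19.94 = 77.82, giving x* = 0.6425.

x* = 0.6425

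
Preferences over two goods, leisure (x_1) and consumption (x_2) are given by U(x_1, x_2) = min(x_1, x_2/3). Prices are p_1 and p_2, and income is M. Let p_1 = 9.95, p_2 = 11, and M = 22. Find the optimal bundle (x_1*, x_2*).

x_1* = 0.5122, x_2* = 1.5367

Leontief preferences: the optimum is at the kink where x_1/1 = x_2/3, i.e. x_2 = 3·x_1.
Budget: p_1·x_1 + p_2·3·x_1 = M, so (p_1 + 3·p_2)·x_1 = M.
Demand: x_1*(p_1,p_2,M) = M/(p_1 + 3·p_2), x_2* = 3·M/(p_1 + 3·p_2).
Here 9.95 + 3·11 = 42.95, giving x_1* = 0.5122 and x_2* = 1.5367.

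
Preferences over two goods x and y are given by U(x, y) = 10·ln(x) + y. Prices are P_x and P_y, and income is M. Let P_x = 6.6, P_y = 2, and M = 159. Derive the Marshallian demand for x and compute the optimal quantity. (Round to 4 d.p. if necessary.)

Set MRS = P_x/P_y: (10/x)/1 = P_x/P_y.
So x*(P_x,P_y) = 10·P_y/P_x, independent of income; and y* = (M − 10·P_y)/P_y.
At the given prices: x* = 10·2/6.6 = 3.0303.

x* = 3.0303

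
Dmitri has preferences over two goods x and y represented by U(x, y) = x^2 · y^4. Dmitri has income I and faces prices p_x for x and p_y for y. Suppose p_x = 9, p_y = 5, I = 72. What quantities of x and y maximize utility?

x* = 2.6667, y* = 9.6

At p_x=9, p_y=5, I=72: x* = 1/3·72/9 = 2.6667, y* = 9.6.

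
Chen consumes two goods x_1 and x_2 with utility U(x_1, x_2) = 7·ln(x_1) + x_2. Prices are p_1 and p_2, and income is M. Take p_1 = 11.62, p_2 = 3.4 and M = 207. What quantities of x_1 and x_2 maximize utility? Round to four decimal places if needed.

x_1* = 2.0482, x_2* = 53.8824

MU_x_1 = 7/x_1, MU_x_2 = 1. Tangency: 7/x_1 = p_1/p_2.
So x_1*(p_1,p_2) = 7·p_2/p_1, independent of income; and x_2* = (M − 7·p_2)/p_2.
At the given prices: x_1* = 7·3.4/11.62 = 2.0482, and x_2* = 53.8824.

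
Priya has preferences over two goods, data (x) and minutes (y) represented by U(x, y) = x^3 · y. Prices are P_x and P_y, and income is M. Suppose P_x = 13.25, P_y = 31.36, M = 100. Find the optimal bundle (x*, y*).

At P_x=13.25, P_y=31.36, M=100: x* = 0.75·100/13.25 = 5.6604, y* = 0.7972.

x* = 5.6604, y* = 0.7972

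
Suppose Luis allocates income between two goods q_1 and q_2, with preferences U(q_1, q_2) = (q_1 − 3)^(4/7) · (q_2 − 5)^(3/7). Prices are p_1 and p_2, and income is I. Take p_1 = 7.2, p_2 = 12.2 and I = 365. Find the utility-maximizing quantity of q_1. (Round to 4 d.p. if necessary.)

q_1* = 25.4127

MRS = (4/3)·(q_2−5)/(q_1−3). Tangency with p_1/p_2 gives q_2−5 = (3/4)·(p_1/p_2)·(q_1−3).
After buying the subsistence bundle (3, 5), a share 4/7 of the remaining income goes to q_1: q_1* = 3 + 4/7·(I − 3p_1 − 5p_2)/p_1.
Discretionary income = 365 − 3·7.2 − 5·12.2 = 282.4; q_1* = 3 + 4/7·282.4/7.2 = 25.4127.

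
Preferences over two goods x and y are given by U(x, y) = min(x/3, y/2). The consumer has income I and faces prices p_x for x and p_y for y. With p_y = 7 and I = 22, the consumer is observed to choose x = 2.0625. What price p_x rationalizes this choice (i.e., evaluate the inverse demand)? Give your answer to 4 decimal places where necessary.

p_x = 6

Leontief preferences: the optimum is at the kink where x/3 = y/2, i.e. y = (2/3)·x.
Budget: p_x·x + p_y·(2/3)·x = I, so (3·p_x + 2·p_y)·x = 3·I.
Demand: x*(p_x,p_y,I) = 3·I/(3·p_x + 2·p_y), y* = 2·I/(3·p_x + 2·p_y).
Set x* = 2.0625 in the demand function and solve for p_x: p_x = 6.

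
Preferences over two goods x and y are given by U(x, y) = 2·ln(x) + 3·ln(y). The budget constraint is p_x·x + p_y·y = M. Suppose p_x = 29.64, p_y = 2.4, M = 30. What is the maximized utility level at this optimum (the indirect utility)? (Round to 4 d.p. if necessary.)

The MRS is (2/3)·y/x. Set MRS = p_x/p_y.
So 2·p_y·y = 3·p_x·x; combined with the budget, a share 0.4 of income goes to x.
Demand: x*(p_x,p_y,M) = 0.4·M/p_x and y* = 0.6·M/p_y.
At p_x=29.64, p_y=2.4, M=30: x* = 0.4·30/29.64 = 0.4049, y* = 7.5.
Utility at the optimum: U(0.4049, 7.5) = 4.2363.

V = 4.2363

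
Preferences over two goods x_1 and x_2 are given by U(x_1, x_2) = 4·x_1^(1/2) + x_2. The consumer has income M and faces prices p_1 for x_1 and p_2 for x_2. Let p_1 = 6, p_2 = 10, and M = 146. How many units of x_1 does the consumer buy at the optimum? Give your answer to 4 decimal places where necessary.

x_1* = 11.1111

MU_x_1 = 2/√x_1, MU_x_2 = 1. Tangency: 2/√x_1 = p_1/p_2.
Solve: √x_1 = 2·p_2/p_1, so x_1*(p_1,p_2) = (2·p_2/p_1)², and x_2* = (M − p_1·x_1*)/p_2.
Plugging in: x_1* = (2·10/6)² = 11.1111.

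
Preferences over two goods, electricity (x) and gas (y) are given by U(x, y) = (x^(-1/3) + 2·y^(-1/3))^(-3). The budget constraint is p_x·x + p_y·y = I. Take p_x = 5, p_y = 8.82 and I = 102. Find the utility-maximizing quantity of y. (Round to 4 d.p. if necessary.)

y* = 7.6287

From the CES first-order condition, (1/2)·(y/x)^(4/3) = p_x/p_y.
Hence y/x = (2·p_x/p_y)^(1/(4/3)), i.e. raised to the 0.75 power.
Substitute y = (y/x)·x into the budget: x* = I/(p_x + p_y·(y/x)).
Numerically y/x = 1.098749, so x* = 102/(5 + 8.82·1.098749) = 6.943 and y* = 1.098749·6.943 = 7.6287.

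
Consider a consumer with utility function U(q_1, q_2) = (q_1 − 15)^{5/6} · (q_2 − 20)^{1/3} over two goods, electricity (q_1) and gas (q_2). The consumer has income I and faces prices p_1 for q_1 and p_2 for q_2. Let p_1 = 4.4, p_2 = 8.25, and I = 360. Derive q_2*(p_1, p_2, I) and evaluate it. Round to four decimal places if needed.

q_2* = 24.4675

After buying the subsistence bundle (15, 20), a share 5/7 of the remaining income goes to q_1: q_1* = 15 + 5/7·(I − 15p_1 − 20p_2)/p_1.
Discretionary income = 360 − 15·4.4 − 20·8.25 = 129; q_2* = 20 + 2/7·129/8.25 = 24.4675.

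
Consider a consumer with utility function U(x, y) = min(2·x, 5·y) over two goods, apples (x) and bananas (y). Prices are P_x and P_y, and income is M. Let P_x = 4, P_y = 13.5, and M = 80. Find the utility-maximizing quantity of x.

x* = 8.5106

With perfect complements, no substitution: consume in ratio x:y = 5:2.
Budget: P_x·x + P_y·(2/5)·x = M, so (5·P_x + 2·P_y)·x = 5·M.
Demand: x*(P_x,P_y,M) = 5·M/(5·P_x + 2·P_y), y* = 2·M/(5·P_x + 2·P_y).
Here 5·4 + 2·13.5 = 47, giving x* = 8.5106.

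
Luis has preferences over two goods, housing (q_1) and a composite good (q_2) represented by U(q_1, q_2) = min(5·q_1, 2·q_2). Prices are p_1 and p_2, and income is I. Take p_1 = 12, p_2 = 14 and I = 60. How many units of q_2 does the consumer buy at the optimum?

q_2* = 3.1915

Leontief preferences: the optimum is at the kink where q_1/2 = q_2/5, i.e. q_2 = (5/2)·q_1.
Budget: p_1·q_1 + p_2·(5/2)·q_1 = I, so (2·p_1 + 5·p_2)·q_1 = 2·I.
Demand: q_1*(p_1,p_2,I) = 2·I/(2·p_1 + 5·p_2), q_2* = 5·I/(2·p_1 + 5·p_2).
Here 2·12 + 5·14 = 94, giving q_2* = 3.1915.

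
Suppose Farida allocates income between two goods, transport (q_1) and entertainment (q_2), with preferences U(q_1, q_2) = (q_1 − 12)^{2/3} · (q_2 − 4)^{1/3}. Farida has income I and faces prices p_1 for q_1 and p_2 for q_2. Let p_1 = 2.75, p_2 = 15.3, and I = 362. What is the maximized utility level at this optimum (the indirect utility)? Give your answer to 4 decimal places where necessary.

V = 29.0797

MRS = 2·(q_2−4)/(q_1−12). Tangency with p_1/p_2 gives q_2−4 = (1/2)·(p_1/p_2)·(q_1−12).
After buying the subsistence bundle (12, 4), a share 2/3 of the remaining income goes to q_1: q_1* = 12 + 2/3·(I − 12p_1 − 4p_2)/p_1.
Discretionary income = 362 − 12·2.75 − 4·15.3 = 267.8; q_1* = 12 + 2/3·267.8/2.75 = 76.9212; q_2* = 4 + 1/3·267.8/15.3 = 9.8344.
Utility at the optimum: U(76.9212, 9.8344) = 29.0797.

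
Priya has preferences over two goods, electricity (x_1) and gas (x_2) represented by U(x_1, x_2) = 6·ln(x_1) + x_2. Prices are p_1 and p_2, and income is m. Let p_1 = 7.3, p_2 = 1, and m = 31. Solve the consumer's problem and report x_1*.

MU_x_1 = 6/x_1, MU_x_2 = 1. Tangency: 6/x_1 = p_1/p_2.
So x_1*(p_1,p_2) = 6·p_2/p_1, independent of income; and x_2* = (m − 6·p_2)/p_2.
At the given prices: x_1* = 6·1/7.3 = 0.8219.

x_1* = 0.8219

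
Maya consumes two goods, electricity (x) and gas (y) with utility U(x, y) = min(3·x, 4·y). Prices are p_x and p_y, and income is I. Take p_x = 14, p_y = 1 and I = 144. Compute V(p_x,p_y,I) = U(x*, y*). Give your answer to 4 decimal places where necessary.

V = 29.2881

Leontief preferences: the optimum is at the kink where x/4 = y/3, i.e. y = (3/4)·x.
Budget: p_x·x + p_y·(3/4)·x = I, so (4·p_x + 3·p_y)·x = 4·I.
Demand: x*(p_x,p_y,I) = 4·I/(4·p_x + 3·p_y), y* = 3·I/(4·p_x + 3·p_y).
Here 4·14 + 3·1 = 59, giving x* = 9.7627 and y* = 7.322.
Utility at the optimum: U(9.7627, 7.322) = 29.2881.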